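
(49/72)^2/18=2401/93312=0.03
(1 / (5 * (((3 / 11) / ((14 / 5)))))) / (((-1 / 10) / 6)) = -616 / 5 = -123.20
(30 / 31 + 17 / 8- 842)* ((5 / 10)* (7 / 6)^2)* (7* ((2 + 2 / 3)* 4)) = -71360807 / 1674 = -42628.92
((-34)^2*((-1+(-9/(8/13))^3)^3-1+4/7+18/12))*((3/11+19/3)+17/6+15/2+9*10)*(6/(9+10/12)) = -88076082139090218785757345/38109446144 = -2311135192211577.97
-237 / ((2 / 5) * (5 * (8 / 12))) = -711 / 4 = -177.75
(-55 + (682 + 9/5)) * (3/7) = 269.49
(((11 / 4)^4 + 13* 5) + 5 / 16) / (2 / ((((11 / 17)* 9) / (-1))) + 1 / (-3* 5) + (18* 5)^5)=15523695 / 748268927948032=0.00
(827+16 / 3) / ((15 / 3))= 2497 / 15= 166.47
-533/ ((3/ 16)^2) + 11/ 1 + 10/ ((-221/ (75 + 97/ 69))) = -693220127/ 45747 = -15153.35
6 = 6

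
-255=-255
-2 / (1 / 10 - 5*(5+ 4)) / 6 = 0.01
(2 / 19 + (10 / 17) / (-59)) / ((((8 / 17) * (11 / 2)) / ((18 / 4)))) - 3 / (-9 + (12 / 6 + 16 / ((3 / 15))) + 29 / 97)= 3645803 / 29224470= 0.12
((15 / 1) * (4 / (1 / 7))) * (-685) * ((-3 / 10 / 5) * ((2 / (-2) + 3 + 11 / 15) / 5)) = 235914 / 25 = 9436.56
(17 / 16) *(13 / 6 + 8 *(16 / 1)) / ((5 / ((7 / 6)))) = 92939 / 2880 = 32.27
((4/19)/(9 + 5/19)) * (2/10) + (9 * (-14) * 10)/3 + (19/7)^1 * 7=-401.00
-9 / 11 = -0.82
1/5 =0.20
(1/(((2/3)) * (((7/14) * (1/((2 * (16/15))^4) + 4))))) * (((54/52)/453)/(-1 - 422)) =-1572864/391641394469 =-0.00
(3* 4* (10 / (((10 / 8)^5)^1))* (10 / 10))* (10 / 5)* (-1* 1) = -49152 / 625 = -78.64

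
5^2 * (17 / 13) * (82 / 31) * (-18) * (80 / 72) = -697000 / 403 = -1729.53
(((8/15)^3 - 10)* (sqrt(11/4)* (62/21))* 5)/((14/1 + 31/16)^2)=-0.95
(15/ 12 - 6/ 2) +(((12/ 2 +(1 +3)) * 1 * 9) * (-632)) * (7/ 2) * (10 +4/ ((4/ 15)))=-19908007/ 4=-4977001.75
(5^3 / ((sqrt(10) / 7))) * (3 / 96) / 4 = 175 * sqrt(10) / 256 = 2.16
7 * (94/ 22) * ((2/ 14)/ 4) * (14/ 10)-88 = -19031/ 220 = -86.50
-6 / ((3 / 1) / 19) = -38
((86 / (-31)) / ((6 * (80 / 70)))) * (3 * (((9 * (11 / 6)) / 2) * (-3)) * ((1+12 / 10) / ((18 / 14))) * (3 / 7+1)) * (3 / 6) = 36421 / 992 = 36.71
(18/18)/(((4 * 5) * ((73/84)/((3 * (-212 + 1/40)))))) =-534177/14600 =-36.59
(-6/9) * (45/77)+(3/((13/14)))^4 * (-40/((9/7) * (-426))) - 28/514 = 301469395252/40128747659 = 7.51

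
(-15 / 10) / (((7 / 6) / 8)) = -72 / 7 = -10.29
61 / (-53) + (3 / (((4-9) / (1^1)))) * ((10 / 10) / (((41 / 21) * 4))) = -53359 / 43460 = -1.23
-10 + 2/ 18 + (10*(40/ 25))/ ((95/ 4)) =-7879/ 855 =-9.22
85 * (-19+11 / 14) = -1548.21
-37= -37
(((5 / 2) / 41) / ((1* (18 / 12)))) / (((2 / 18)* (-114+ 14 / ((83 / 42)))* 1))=-0.00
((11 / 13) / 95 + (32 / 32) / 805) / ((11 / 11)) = 2018 / 198835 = 0.01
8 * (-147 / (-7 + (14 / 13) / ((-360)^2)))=141523200 / 842399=168.00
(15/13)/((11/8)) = 120/143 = 0.84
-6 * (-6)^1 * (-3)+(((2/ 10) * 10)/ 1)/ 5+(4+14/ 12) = -3073/ 30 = -102.43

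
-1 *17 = -17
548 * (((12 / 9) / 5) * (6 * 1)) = 4384 / 5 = 876.80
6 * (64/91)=384/91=4.22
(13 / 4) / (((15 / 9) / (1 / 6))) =13 / 40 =0.32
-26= -26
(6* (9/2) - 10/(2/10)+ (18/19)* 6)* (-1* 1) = 329/19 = 17.32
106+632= 738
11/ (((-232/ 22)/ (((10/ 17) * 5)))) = -3025/ 986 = -3.07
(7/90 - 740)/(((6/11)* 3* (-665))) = 732523/1077300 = 0.68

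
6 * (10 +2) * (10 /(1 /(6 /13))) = 332.31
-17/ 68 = -1/ 4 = -0.25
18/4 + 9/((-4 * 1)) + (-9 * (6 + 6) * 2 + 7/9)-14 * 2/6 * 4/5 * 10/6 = -7891/36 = -219.19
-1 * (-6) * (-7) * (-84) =3528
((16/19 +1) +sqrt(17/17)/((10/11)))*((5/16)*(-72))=-5031/76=-66.20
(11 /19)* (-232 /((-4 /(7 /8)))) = 2233 /76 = 29.38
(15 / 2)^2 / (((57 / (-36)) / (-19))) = 675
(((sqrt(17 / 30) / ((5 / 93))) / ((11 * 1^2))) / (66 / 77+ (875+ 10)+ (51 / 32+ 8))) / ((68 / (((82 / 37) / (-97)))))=-71176 * sqrt(510) / 3365463352075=-0.00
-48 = -48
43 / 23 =1.87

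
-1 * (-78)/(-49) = -78/49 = -1.59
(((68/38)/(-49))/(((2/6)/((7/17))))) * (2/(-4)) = 3/133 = 0.02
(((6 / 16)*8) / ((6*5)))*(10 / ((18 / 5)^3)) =125 / 5832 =0.02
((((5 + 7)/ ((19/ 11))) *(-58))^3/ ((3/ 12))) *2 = -523401494.58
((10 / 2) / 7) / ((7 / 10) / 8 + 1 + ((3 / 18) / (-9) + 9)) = 10800 / 152243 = 0.07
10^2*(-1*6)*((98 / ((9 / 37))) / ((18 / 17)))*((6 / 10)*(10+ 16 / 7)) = -15146320 / 9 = -1682924.44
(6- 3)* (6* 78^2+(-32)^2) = 112584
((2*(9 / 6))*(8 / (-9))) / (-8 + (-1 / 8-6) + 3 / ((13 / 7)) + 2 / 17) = 14144 / 65727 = 0.22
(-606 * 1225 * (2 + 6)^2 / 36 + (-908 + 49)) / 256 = -5158.56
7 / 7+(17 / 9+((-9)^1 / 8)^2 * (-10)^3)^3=-753297759658421 / 373248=-2018223164.38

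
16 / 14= 8 / 7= 1.14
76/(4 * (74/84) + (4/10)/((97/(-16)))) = 387030/17609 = 21.98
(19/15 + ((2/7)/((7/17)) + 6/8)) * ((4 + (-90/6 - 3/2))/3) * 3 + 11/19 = -744119/22344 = -33.30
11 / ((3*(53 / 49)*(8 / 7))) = 3773 / 1272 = 2.97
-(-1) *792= 792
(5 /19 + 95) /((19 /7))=12670 /361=35.10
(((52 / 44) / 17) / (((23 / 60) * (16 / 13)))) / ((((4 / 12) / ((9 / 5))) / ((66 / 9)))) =4563 / 782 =5.84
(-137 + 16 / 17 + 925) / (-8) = -3353 / 34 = -98.62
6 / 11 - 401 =-4405 / 11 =-400.45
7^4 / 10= 2401 / 10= 240.10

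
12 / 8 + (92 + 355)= 448.50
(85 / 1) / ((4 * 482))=85 / 1928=0.04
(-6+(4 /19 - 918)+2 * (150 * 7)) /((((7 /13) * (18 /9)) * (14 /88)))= 6391528 /931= 6865.23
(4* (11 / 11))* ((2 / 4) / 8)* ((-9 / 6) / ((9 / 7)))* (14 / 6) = -49 / 72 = -0.68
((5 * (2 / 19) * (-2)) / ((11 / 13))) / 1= -260 / 209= -1.24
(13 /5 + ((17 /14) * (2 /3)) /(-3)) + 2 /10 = 797 /315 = 2.53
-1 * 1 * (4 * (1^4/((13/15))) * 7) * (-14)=5880/13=452.31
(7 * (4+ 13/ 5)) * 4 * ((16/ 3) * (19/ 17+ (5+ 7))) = 1098944/ 85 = 12928.75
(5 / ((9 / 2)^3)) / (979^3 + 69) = 0.00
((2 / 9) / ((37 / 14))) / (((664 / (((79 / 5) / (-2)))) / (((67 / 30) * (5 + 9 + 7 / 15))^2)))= -116894534113 / 111937950000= -1.04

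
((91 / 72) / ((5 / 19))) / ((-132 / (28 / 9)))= -12103 / 106920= -0.11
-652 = -652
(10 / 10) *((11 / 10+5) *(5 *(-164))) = -5002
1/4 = 0.25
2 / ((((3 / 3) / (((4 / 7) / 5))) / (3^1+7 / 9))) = 272 / 315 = 0.86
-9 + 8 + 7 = 6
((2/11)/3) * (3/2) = 1/11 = 0.09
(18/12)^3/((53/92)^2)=28566/2809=10.17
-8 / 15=-0.53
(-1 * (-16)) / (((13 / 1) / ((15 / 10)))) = 24 / 13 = 1.85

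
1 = 1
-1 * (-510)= 510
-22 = -22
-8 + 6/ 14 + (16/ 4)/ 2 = -39/ 7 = -5.57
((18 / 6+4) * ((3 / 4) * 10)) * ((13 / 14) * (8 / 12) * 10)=325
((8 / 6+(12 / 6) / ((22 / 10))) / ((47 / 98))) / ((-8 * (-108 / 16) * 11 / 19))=68894 / 460647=0.15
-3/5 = -0.60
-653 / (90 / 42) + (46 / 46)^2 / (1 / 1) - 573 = -13151 / 15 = -876.73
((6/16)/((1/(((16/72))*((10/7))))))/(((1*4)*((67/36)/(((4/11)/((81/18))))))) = 20/15477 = 0.00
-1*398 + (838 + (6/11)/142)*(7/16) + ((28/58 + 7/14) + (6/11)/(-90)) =-30.40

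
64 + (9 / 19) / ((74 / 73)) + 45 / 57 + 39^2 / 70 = 112646 / 1295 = 86.99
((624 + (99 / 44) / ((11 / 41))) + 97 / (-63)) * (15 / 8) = 8743535 / 7392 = 1182.84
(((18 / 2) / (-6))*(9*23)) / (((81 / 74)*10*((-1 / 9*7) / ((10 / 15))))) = 851 / 35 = 24.31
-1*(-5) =5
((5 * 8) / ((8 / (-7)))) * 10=-350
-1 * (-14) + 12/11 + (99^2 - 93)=106954/11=9723.09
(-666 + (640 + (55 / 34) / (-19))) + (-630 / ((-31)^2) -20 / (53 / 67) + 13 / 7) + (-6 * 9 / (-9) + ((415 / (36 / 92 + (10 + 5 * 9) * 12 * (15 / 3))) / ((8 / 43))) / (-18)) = -55644011963537603 / 1258796660013648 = -44.20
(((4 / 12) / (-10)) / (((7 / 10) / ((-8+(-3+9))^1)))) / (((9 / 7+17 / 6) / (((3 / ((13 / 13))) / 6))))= 2 / 173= 0.01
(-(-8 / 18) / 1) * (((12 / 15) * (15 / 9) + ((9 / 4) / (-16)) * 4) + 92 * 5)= 22117 / 108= 204.79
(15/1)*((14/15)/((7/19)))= 38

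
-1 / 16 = -0.06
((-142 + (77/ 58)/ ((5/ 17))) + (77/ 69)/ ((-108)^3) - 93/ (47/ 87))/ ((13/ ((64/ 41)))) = -183415682045683/ 4933253724165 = -37.18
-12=-12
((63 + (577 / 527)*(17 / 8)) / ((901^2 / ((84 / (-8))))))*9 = -0.01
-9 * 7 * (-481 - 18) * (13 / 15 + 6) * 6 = 6476022 / 5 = 1295204.40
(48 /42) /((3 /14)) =16 /3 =5.33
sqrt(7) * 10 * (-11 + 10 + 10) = 90 * sqrt(7) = 238.12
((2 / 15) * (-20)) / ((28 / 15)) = -10 / 7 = -1.43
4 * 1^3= 4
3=3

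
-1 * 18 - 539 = -557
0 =0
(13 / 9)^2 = 2.09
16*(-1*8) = -128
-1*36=-36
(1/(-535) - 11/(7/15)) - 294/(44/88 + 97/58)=-1785316/11235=-158.91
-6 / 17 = -0.35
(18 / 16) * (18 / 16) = 81 / 64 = 1.27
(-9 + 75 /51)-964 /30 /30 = -32897 /3825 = -8.60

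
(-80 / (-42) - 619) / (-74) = 8.34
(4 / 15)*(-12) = -16 / 5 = -3.20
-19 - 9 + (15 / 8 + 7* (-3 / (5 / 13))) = -3229 / 40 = -80.72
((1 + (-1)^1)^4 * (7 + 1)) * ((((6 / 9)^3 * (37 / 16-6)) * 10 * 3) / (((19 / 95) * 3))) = 0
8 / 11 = 0.73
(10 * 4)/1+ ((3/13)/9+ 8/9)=4787/117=40.91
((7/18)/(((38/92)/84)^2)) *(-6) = -96503.67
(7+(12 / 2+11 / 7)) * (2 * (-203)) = -5916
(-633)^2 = 400689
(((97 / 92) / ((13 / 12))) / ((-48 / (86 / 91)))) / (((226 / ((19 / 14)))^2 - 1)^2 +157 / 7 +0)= -543568891 / 21813088285230073312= -0.00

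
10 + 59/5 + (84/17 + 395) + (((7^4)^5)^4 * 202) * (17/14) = 845151140760748219457978975611491208266962044489136937476865394916250983/85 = 9942954597185273170093870000000000000000000000000000000000000000000000.00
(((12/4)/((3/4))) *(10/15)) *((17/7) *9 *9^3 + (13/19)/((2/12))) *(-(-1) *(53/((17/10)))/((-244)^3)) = -0.09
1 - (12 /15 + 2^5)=-159 /5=-31.80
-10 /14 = -5 /7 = -0.71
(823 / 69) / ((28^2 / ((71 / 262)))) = 58433 / 14173152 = 0.00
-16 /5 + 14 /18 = -109 /45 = -2.42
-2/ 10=-1/ 5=-0.20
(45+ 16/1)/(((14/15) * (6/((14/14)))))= 305/28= 10.89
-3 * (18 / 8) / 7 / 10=-0.10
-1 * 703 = -703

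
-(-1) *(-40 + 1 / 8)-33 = -583 / 8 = -72.88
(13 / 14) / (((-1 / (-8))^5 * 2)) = 106496 / 7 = 15213.71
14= 14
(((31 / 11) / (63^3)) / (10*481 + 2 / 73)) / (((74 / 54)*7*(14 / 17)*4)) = 38471 / 518810516265888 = 0.00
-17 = -17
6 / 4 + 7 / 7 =5 / 2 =2.50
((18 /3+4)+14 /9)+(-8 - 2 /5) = 142 /45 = 3.16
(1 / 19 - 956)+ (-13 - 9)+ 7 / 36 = -668783 / 684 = -977.75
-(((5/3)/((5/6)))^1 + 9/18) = -5/2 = -2.50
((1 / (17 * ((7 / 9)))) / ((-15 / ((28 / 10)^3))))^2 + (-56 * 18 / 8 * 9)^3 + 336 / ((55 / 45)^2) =-19919679405048284904 / 13659765625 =-1458273879.06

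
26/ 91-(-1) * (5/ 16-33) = -3629/ 112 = -32.40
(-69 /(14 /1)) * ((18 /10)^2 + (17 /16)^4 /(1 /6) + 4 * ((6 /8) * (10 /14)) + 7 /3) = -6078641089 /80281600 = -75.72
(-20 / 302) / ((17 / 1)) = -10 / 2567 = -0.00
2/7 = 0.29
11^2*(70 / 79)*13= 110110 / 79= 1393.80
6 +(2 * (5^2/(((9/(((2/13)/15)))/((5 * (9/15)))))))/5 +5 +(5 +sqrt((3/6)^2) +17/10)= 10667/585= 18.23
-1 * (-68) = 68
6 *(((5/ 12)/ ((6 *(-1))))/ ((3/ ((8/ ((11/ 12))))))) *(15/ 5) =-40/ 11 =-3.64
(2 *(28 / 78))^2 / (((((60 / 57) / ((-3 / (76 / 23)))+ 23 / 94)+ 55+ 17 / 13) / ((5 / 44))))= 2118760 / 2003697267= 0.00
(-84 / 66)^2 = 196 / 121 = 1.62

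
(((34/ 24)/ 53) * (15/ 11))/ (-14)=-85/ 32648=-0.00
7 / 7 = 1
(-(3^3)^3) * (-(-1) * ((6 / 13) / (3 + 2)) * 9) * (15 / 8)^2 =-23914845 / 416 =-57487.61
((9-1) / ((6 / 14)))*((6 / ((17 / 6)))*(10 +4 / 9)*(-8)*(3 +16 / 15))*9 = -10275328 / 85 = -120886.21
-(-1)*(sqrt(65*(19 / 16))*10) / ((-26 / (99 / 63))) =-55*sqrt(1235) / 364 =-5.31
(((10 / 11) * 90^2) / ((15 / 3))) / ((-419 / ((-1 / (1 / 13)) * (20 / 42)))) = 702000 / 32263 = 21.76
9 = 9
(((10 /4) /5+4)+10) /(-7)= -29 /14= -2.07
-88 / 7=-12.57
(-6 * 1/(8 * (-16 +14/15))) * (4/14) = 45/3164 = 0.01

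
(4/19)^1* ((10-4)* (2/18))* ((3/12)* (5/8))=0.02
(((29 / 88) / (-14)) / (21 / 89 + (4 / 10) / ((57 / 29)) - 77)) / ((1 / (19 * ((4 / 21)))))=4658705 / 4186861448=0.00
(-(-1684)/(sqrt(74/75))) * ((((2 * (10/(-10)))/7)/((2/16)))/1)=-67360 * sqrt(222)/259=-3875.06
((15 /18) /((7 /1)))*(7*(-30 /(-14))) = 25 /14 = 1.79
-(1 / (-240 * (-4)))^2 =-1 / 921600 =-0.00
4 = 4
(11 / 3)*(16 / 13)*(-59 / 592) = -649 / 1443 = -0.45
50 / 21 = 2.38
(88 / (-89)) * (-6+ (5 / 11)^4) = 5.89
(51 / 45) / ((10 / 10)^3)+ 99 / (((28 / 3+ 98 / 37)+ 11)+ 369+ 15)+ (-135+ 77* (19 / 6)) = 29872399 / 271050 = 110.21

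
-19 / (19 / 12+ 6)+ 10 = 682 / 91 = 7.49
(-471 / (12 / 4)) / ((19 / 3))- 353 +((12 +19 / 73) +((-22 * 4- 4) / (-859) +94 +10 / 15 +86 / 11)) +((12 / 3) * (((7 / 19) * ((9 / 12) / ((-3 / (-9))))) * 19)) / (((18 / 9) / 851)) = 2087241855467 / 78634578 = 26543.56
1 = 1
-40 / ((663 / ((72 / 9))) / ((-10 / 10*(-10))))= -3200 / 663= -4.83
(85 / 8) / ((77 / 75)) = 6375 / 616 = 10.35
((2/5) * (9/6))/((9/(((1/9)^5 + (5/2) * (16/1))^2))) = 5578859765521/52301766015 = 106.67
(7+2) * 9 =81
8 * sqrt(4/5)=16 * sqrt(5)/5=7.16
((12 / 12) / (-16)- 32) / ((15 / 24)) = -51.30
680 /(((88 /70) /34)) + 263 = 205193 /11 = 18653.91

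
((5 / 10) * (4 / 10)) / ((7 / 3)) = 3 / 35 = 0.09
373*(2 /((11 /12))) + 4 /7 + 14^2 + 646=127542 /77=1656.39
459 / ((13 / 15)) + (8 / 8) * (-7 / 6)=41219 / 78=528.45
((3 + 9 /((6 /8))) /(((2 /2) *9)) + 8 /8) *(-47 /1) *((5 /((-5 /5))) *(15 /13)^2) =141000 /169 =834.32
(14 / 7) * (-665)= -1330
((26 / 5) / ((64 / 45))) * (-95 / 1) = -11115 / 32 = -347.34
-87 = -87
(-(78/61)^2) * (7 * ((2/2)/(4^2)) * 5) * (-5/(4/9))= 2395575/59536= 40.24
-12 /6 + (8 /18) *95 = 40.22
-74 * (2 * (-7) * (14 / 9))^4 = -109208390144 / 6561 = -16645083.09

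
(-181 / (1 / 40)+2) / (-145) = 7238 / 145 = 49.92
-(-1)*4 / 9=4 / 9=0.44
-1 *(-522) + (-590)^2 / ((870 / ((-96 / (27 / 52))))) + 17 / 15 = -287571133 / 3915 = -73453.67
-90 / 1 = -90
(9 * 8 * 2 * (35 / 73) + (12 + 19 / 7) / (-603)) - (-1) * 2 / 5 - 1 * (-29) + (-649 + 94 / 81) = -7618288471 / 13865985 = -549.42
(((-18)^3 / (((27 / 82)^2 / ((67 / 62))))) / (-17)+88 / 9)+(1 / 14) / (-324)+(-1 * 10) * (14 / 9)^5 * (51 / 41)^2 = 1070294000498449 / 325489057992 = 3288.26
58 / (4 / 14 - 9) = -406 / 61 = -6.66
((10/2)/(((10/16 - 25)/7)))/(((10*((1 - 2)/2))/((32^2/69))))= 57344/13455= 4.26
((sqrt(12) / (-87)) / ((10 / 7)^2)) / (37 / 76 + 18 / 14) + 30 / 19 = 30 / 19 - 13034 * sqrt(3) / 2051025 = 1.57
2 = 2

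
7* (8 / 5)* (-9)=-504 / 5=-100.80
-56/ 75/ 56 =-1/ 75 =-0.01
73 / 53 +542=28799 / 53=543.38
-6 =-6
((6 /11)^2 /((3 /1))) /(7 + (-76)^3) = -4 /17705083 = -0.00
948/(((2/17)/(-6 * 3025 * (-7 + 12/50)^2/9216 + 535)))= 22949343817/6400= 3585834.97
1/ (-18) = -1/ 18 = -0.06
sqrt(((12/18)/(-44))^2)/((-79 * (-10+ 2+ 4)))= 1/20856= 0.00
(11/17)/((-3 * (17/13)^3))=-24167/250563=-0.10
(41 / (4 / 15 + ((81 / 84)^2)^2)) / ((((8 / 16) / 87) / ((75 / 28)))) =176181264000 / 10430239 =16891.39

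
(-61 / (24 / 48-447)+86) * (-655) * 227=-11436850200 / 893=-12807223.07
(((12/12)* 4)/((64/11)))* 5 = 55/16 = 3.44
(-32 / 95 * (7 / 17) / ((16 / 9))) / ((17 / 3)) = -378 / 27455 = -0.01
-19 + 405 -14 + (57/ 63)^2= 372.82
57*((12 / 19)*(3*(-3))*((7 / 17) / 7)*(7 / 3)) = -756 / 17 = -44.47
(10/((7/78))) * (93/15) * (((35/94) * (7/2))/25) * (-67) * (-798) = 452482758/235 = 1925458.54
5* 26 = 130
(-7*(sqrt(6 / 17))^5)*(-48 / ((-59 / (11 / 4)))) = -33264*sqrt(102) / 289867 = -1.16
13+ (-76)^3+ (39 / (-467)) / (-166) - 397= -34060065881 / 77522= -439360.00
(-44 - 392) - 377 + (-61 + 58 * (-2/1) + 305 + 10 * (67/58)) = -19530/29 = -673.45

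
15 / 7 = 2.14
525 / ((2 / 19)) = 9975 / 2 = 4987.50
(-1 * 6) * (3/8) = -2.25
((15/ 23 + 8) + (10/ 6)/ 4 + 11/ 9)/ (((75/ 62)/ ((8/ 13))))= 1056604/ 201825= 5.24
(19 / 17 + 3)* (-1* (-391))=1610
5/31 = 0.16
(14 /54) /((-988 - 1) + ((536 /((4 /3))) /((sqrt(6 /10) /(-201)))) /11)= -0.00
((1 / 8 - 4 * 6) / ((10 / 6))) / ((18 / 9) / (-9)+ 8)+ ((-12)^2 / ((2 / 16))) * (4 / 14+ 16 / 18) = 3783643 / 2800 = 1351.30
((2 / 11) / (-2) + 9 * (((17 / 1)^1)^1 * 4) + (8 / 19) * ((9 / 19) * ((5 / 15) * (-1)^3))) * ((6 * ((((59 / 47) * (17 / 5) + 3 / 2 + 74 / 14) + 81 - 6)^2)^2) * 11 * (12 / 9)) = 15610017720858190551511369067 / 5286896479051250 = 2952586225720.74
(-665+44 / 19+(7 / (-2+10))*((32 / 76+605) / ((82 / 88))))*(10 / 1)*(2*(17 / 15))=-4988854 / 2337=-2134.73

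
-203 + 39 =-164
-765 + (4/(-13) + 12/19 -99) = -213328/247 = -863.68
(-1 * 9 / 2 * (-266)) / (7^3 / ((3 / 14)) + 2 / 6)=1197 / 1601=0.75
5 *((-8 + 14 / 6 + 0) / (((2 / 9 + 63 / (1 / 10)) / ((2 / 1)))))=-0.09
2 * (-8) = -16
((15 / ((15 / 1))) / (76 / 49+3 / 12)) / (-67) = -196 / 23651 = -0.01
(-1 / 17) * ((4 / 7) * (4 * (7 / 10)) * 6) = -48 / 85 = -0.56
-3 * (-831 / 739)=2493 / 739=3.37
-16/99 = -0.16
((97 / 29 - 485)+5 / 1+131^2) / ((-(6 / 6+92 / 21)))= -10160766 / 3277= -3100.63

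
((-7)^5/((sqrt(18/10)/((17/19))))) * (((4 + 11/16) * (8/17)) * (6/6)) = -420175 * sqrt(5)/38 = -24724.73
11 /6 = 1.83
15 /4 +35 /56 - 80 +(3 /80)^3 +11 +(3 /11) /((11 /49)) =-3928380733 /61952000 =-63.41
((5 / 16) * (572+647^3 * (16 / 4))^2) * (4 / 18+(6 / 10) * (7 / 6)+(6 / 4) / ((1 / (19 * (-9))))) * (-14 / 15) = 11811084640081381221784 / 135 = 87489515852454675716.92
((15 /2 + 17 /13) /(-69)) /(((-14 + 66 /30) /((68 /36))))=19465 /952614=0.02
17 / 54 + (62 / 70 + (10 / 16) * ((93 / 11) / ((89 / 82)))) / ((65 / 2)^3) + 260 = 10175139645161 / 39087798750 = 260.31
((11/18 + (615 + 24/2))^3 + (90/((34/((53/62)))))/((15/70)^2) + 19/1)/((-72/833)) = -37230271341860023/13017024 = -2860121587.07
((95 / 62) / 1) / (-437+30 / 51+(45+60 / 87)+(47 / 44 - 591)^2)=45336280 / 10285602828251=0.00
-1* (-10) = 10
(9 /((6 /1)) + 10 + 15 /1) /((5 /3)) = 159 /10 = 15.90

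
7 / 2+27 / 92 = 349 / 92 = 3.79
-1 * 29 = -29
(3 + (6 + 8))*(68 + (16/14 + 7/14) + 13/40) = 333047/280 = 1189.45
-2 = -2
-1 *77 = -77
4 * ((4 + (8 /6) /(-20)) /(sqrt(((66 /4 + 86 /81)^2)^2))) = 2064528 /40470125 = 0.05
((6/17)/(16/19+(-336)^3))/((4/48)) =-171/1531547102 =-0.00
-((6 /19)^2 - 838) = 302482 /361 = 837.90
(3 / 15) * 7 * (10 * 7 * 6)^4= 43563744000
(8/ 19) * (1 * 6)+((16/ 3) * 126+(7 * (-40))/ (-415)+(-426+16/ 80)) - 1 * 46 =1603817/ 7885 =203.40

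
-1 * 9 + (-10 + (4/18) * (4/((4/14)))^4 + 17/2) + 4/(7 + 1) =76742/9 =8526.89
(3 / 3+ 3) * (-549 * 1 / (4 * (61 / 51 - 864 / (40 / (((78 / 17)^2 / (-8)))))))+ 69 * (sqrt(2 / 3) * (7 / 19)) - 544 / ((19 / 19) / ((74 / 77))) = -210431423 / 395351+ 161 * sqrt(6) / 19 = -511.51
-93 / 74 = -1.26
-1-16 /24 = -5 /3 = -1.67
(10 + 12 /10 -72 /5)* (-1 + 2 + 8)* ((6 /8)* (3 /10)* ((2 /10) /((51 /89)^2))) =-142578 /36125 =-3.95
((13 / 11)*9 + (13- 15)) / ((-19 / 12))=-5.45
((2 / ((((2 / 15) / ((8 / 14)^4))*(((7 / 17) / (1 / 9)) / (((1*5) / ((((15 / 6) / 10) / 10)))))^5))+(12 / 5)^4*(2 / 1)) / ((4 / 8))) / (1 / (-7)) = -726966849880764183614464 / 70917861301875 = -10250828726.86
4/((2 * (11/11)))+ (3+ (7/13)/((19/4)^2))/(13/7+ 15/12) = 1213930/408291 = 2.97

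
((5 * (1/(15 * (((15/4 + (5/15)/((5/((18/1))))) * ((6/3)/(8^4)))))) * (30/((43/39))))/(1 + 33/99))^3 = 2359010787328000000/105823817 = 22291870149.87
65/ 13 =5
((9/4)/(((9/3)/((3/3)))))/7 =3/28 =0.11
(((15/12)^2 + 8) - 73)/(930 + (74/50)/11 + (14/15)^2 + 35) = -358875/5464832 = -0.07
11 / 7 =1.57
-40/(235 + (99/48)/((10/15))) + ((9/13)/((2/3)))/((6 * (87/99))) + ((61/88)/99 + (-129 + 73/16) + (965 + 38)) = 878.60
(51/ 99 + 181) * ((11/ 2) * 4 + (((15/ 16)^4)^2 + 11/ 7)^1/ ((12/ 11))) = 4354.09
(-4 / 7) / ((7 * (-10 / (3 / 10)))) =3 / 1225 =0.00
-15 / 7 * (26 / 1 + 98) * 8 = -14880 / 7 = -2125.71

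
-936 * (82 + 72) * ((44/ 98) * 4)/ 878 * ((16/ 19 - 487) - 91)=9935722368/ 58387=170170.11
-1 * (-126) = 126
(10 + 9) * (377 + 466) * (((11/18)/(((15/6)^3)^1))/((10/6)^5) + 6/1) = 37558871946/390625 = 96150.71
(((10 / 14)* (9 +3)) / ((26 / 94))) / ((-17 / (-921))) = 2597220 / 1547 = 1678.88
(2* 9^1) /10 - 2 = -1 /5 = -0.20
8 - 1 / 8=63 / 8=7.88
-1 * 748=-748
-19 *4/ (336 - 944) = 1/ 8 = 0.12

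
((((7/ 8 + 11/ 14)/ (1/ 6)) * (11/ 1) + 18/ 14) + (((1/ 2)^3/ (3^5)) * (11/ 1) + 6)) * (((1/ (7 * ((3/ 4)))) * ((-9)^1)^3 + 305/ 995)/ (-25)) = 61403461151/ 94779720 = 647.85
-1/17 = -0.06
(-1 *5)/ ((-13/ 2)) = 10/ 13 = 0.77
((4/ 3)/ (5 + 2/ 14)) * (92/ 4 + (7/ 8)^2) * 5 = 5915/ 192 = 30.81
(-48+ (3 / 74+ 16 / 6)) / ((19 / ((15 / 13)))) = -50275 / 18278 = -2.75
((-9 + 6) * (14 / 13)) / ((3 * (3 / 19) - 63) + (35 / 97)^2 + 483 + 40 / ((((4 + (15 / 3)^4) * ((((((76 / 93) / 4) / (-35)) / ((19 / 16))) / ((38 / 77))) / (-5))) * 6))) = -14842998588 / 1956807935017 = -0.01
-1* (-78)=78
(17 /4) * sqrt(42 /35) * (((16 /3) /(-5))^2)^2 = 278528 * sqrt(30) /253125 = 6.03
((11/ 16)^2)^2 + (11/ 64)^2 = 16577/ 65536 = 0.25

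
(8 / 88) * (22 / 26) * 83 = 83 / 13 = 6.38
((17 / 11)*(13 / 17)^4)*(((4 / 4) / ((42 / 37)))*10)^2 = 41.01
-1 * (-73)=73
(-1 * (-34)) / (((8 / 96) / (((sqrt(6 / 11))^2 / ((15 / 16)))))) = 13056 / 55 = 237.38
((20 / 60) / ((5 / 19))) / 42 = 19 / 630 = 0.03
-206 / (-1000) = 103 / 500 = 0.21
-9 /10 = -0.90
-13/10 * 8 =-52/5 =-10.40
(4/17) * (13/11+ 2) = 140/187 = 0.75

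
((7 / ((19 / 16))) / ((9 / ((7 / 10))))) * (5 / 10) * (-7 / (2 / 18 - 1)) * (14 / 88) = 2401 / 8360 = 0.29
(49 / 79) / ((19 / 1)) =49 / 1501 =0.03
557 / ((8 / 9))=5013 / 8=626.62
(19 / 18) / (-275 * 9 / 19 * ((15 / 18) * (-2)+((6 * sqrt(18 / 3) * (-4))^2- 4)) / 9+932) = -361 / 16760406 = -0.00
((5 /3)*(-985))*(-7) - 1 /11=379222 /33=11491.58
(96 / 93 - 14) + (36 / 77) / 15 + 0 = -154398 / 11935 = -12.94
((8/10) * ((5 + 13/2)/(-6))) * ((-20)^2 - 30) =-1702/3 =-567.33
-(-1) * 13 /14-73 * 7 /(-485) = 13459 /6790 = 1.98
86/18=43/9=4.78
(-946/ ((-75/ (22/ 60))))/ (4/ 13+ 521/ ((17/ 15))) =1149863/ 114370875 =0.01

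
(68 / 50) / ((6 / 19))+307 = 311.31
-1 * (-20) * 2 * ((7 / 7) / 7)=40 / 7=5.71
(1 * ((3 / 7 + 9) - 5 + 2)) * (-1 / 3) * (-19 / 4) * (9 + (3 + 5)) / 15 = 323 / 28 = 11.54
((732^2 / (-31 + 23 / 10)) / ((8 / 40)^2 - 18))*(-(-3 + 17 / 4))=-167445000 / 128863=-1299.40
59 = 59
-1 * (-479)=479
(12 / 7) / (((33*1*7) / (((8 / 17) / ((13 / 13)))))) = 32 / 9163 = 0.00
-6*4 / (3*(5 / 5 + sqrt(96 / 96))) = -4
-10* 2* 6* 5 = -600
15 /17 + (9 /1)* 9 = 81.88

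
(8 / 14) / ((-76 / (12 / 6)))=-2 / 133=-0.02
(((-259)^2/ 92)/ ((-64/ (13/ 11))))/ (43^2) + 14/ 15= 1663503653/ 1796340480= 0.93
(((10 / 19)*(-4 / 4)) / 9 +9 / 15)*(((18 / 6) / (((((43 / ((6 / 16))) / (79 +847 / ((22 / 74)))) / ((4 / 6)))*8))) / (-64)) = -28243 / 522880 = -0.05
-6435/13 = -495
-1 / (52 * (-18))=0.00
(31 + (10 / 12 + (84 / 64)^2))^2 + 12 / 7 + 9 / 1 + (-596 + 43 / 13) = 29200065091 / 53673984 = 544.03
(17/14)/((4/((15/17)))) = 15/56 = 0.27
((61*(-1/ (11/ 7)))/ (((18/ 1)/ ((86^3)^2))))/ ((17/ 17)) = -86375104701536/ 99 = -872475805066.02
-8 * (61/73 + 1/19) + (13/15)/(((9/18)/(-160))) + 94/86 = -283.35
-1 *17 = -17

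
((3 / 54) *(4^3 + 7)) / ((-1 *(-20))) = 71 / 360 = 0.20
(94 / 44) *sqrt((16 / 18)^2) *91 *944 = 16149952 / 99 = 163130.83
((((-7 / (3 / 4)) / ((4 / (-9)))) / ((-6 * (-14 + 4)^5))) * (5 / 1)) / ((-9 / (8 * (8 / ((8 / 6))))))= -7 / 7500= -0.00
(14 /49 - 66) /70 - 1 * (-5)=4.06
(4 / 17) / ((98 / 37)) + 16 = 13402 / 833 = 16.09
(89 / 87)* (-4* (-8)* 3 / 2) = 1424 / 29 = 49.10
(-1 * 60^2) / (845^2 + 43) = -900 / 178517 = -0.01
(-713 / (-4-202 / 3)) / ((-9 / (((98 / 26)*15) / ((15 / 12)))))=-50.23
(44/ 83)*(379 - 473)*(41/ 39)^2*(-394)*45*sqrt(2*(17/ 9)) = 13696653520*sqrt(34)/ 42081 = 1897876.19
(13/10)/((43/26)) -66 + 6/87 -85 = -936154/6235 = -150.14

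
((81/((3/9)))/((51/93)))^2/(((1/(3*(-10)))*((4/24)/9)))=-91928664180/289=-318092263.60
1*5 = 5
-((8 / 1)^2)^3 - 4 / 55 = -14417924 / 55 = -262144.07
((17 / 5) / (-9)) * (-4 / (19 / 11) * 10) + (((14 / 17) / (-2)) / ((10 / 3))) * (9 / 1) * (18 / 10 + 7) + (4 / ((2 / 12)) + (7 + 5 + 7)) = 3049807 / 72675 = 41.97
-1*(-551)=551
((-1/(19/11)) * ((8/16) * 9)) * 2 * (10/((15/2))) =-132/19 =-6.95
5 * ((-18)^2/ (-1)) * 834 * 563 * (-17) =12931186680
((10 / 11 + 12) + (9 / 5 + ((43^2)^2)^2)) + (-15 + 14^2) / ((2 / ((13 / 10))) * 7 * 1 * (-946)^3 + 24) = 76192421781276129337939577 / 6518747110040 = 11688200277615.71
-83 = -83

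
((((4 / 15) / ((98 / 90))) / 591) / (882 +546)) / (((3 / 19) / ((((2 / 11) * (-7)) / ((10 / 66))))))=-38 / 2461515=-0.00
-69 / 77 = -0.90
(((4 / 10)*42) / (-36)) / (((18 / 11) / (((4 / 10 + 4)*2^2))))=-3388 / 675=-5.02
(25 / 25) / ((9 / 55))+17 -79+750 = 6247 / 9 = 694.11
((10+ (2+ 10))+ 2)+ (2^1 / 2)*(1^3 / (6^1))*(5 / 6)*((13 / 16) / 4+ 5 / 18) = 499049 / 20736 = 24.07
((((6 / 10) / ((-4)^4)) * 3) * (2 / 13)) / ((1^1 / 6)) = 27 / 4160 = 0.01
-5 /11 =-0.45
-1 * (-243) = 243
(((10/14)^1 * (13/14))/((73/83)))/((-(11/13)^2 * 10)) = -182351/1731268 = -0.11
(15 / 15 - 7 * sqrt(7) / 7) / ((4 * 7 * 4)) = -0.01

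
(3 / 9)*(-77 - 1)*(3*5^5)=-243750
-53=-53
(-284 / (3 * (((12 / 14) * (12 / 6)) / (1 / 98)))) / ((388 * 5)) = -71 / 244440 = -0.00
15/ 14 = 1.07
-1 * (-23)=23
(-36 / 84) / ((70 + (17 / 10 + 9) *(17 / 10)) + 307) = -100 / 92211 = -0.00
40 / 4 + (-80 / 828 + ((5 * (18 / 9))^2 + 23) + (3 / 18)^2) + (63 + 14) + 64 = 75605 / 276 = 273.93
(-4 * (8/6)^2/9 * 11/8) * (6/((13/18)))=-352/39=-9.03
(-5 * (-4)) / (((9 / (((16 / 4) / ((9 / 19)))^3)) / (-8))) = -70236160 / 6561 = -10705.10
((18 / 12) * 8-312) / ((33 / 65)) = -6500 / 11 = -590.91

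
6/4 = 3/2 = 1.50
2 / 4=1 / 2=0.50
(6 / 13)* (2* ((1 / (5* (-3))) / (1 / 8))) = -32 / 65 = -0.49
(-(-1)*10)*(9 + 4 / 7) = 670 / 7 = 95.71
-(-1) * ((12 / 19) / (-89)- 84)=-142056 / 1691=-84.01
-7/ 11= -0.64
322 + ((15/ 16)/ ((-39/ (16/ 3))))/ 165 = 414413/ 1287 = 322.00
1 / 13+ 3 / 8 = 47 / 104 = 0.45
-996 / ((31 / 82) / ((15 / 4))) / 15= -20418 / 31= -658.65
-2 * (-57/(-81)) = -38/27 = -1.41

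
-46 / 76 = -23 / 38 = -0.61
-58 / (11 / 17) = -986 / 11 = -89.64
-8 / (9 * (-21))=8 / 189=0.04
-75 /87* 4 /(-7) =100 /203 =0.49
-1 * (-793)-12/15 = 792.20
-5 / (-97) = 5 / 97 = 0.05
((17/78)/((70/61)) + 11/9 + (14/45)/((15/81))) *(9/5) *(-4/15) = -253247/170625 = -1.48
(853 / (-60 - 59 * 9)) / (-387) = 853 / 228717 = 0.00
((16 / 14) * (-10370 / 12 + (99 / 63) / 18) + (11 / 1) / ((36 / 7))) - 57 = -1838759 / 1764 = -1042.38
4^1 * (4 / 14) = 8 / 7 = 1.14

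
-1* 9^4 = -6561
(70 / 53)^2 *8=13.96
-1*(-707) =707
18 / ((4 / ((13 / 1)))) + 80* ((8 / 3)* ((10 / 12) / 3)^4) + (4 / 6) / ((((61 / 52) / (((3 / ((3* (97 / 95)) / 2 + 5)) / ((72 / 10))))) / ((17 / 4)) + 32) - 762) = 2635826856863 / 44100076428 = 59.77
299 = 299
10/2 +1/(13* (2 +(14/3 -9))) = 452/91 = 4.97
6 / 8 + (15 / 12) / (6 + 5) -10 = -9.14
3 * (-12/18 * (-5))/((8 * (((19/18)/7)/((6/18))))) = 105/38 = 2.76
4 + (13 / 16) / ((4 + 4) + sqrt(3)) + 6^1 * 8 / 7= 9363 / 854 - 13 * sqrt(3) / 976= 10.94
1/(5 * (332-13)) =1/1595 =0.00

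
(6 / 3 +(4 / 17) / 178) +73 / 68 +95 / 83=2119487 / 502316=4.22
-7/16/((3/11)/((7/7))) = -77/48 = -1.60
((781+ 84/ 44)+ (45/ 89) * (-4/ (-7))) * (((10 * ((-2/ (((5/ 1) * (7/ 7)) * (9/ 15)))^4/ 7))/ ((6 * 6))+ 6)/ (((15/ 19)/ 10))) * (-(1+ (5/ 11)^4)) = -95456385307960384/ 1536025039857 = -62145.07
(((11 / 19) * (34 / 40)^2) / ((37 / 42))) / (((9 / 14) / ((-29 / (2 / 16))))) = -9034718 / 52725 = -171.36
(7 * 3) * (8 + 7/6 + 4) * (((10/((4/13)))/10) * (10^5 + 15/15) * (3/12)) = 718907189/32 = 22465849.66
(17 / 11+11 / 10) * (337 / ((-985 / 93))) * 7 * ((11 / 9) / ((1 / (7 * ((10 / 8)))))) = -49654591 / 7880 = -6301.34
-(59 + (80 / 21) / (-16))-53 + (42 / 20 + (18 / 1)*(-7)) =-49489 / 210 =-235.66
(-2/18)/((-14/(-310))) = -2.46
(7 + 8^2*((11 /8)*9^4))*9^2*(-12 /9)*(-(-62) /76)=-966525750 /19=-50869776.32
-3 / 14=-0.21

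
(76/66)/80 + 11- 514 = -663941/1320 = -502.99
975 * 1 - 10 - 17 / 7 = 6738 / 7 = 962.57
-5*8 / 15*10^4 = -80000 / 3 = -26666.67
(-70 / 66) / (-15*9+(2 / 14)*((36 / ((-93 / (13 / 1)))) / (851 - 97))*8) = 220255 / 28036899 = 0.01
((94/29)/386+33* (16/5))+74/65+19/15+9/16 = 1896024047/17462640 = 108.58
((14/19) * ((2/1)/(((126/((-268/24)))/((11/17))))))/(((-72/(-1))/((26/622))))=-0.00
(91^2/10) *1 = 8281/10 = 828.10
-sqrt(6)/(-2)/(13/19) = 1.79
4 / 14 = 2 / 7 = 0.29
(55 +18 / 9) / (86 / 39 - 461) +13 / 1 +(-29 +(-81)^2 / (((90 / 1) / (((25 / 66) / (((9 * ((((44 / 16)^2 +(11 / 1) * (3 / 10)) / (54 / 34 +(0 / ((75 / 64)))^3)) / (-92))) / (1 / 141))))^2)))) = -16.12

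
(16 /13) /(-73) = -16 /949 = -0.02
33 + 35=68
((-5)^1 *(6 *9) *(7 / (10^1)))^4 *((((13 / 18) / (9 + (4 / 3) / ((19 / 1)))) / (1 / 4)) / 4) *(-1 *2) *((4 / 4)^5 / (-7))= 15008070987 / 517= 29029150.85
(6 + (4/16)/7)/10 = 169/280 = 0.60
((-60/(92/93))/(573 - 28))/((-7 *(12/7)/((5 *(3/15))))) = 93/10028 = 0.01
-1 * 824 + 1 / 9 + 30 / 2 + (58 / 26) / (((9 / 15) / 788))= 248140 / 117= 2120.85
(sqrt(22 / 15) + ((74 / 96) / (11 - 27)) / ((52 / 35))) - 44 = -1758479 / 39936 + sqrt(330) / 15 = -42.82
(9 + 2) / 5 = 11 / 5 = 2.20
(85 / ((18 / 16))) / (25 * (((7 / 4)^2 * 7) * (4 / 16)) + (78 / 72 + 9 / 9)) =8704 / 15675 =0.56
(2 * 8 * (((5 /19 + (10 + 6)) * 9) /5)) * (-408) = -18154368 /95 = -191098.61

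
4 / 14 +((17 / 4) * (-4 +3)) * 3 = -349 / 28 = -12.46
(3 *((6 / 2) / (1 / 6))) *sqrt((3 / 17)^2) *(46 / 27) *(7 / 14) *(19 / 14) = 1311 / 119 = 11.02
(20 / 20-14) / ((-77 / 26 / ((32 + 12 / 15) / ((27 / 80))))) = 426.61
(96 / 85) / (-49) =-96 / 4165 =-0.02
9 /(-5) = -9 /5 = -1.80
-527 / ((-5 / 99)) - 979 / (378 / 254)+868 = 10059292 / 945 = 10644.75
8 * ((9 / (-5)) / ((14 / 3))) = -108 / 35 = -3.09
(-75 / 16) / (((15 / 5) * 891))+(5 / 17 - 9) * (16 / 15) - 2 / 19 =-216265879 / 23023440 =-9.39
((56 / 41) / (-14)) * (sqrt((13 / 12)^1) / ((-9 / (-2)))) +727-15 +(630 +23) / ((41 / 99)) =93839 / 41-4 * sqrt(39) / 1107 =2288.73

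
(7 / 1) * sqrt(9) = 21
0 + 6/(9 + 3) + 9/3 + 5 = 17/2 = 8.50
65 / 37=1.76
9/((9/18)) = 18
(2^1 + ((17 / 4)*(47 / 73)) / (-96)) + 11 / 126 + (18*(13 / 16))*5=44258597 / 588672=75.18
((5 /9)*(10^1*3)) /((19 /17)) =850 /57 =14.91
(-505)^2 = 255025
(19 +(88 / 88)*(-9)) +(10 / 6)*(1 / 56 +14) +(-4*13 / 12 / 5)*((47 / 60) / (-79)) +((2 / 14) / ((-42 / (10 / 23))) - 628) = -95295013381 / 160259400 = -594.63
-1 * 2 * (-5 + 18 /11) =6.73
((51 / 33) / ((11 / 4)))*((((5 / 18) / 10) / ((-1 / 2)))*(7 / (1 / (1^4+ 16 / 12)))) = -0.51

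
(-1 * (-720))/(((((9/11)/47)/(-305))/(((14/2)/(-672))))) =788425/6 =131404.17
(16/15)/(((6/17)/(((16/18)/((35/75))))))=1088/189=5.76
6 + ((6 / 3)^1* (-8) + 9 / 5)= -41 / 5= -8.20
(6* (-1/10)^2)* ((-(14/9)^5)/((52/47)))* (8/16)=-1579858/6396975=-0.25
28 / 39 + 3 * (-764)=-2291.28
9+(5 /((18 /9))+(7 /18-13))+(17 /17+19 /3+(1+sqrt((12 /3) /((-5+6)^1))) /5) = 307 /45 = 6.82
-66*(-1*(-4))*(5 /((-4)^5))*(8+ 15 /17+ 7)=22275 /1088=20.47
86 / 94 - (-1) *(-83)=-3858 / 47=-82.09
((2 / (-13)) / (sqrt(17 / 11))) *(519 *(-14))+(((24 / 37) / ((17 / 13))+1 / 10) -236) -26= -1644231 / 6290+14532 *sqrt(187) / 221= 637.79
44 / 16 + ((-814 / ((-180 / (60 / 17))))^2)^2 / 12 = 439256710849 / 81182412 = 5410.74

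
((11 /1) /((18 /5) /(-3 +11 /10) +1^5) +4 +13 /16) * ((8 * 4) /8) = -2035 /68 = -29.93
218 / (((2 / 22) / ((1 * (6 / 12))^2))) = 1199 / 2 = 599.50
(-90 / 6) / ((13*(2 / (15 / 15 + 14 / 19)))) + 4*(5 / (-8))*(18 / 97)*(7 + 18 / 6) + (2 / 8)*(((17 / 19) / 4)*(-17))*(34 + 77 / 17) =-16203755 / 383344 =-42.27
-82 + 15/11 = -887/11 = -80.64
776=776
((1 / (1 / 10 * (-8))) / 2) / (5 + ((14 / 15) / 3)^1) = -225 / 1912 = -0.12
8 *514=4112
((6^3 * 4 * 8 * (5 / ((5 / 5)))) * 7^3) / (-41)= -11854080 / 41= -289123.90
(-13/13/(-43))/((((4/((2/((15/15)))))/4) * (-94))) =-1/2021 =-0.00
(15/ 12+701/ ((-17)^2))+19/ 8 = 13989/ 2312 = 6.05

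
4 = 4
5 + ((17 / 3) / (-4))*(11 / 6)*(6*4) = -172 / 3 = -57.33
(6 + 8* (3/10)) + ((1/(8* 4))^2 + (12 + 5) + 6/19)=25.72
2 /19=0.11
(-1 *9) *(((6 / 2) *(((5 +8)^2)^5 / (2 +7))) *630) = -260552549594610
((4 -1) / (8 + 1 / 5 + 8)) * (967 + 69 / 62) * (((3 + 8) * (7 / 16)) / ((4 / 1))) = 23108855 / 107136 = 215.70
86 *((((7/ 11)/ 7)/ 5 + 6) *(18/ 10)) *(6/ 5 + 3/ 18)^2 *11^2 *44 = 5790012866/ 625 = 9264020.59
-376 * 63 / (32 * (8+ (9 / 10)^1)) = -14805 / 178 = -83.17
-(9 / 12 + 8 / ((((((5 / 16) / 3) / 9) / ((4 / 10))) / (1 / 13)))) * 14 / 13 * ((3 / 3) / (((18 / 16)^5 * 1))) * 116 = -126931632128 / 83160675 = -1526.34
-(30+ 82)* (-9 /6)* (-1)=-168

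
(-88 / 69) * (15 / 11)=-40 / 23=-1.74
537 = 537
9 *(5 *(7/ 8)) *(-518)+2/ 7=-571087/ 28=-20395.96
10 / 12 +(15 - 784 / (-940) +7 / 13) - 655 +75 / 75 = -11672437 / 18330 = -636.79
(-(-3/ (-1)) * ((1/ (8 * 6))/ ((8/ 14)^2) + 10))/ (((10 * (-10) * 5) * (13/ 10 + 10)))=7729/ 1446400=0.01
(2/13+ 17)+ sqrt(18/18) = 236/13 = 18.15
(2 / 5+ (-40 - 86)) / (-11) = 628 / 55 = 11.42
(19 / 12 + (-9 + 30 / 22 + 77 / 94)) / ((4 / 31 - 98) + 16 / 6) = 52979 / 963688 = 0.05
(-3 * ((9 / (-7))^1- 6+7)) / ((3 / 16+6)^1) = 32 / 231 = 0.14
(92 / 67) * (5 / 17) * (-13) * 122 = -729560 / 1139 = -640.53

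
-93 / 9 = -10.33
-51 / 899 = -0.06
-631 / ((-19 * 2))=631 / 38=16.61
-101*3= -303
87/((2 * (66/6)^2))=87/242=0.36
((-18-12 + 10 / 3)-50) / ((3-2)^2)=-230 / 3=-76.67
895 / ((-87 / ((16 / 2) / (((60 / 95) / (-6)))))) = 68020 / 87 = 781.84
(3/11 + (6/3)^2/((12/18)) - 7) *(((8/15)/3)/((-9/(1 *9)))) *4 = 0.52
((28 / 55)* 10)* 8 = 448 / 11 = 40.73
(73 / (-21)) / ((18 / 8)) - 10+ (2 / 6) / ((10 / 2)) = -10847 / 945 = -11.48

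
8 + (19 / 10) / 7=579 / 70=8.27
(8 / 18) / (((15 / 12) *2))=8 / 45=0.18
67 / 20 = 3.35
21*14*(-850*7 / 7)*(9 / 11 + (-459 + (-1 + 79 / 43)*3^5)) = 30110950800 / 473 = 63659515.43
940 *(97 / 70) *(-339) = -3091002 / 7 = -441571.71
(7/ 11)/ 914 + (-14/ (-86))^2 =505589/ 18589846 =0.03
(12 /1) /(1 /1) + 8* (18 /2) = 84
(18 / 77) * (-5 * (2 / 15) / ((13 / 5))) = -60 / 1001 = -0.06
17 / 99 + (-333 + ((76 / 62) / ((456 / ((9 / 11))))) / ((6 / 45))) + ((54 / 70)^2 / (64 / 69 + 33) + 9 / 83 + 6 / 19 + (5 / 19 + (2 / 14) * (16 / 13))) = -479123300925097123 / 1443442284484200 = -331.93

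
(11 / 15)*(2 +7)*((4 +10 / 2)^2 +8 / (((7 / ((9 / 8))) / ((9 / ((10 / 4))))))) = 98901 / 175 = 565.15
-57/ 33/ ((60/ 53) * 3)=-1007/ 1980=-0.51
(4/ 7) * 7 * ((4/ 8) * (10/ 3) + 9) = 42.67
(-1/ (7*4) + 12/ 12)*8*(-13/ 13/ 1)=-54/ 7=-7.71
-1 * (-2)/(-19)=-2/19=-0.11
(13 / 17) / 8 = 13 / 136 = 0.10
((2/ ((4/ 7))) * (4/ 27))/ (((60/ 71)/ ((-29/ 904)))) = -14413/ 732240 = -0.02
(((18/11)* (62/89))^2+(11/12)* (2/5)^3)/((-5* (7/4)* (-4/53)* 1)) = 25870980206/12579538125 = 2.06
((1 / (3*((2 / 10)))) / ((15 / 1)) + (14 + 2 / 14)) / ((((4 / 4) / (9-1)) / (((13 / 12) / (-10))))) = -11674 / 945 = -12.35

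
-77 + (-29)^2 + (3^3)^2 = 1493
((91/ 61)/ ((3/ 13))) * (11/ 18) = 13013/ 3294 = 3.95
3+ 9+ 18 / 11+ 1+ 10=271 / 11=24.64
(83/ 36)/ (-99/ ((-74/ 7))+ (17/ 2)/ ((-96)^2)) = 0.25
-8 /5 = -1.60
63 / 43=1.47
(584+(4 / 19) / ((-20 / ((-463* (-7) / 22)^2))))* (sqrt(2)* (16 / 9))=7265884* sqrt(2) / 11495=893.91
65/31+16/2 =313/31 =10.10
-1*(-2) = 2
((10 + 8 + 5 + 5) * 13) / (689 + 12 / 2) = 364 / 695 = 0.52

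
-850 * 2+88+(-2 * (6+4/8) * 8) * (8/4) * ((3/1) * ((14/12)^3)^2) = -3096301/972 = -3185.49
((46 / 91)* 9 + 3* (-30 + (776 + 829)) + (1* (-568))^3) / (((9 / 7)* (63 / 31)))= -516936126613 / 7371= -70131071.31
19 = 19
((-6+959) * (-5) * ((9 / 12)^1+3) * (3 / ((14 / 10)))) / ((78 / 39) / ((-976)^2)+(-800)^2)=-14184452000 / 237085582223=-0.06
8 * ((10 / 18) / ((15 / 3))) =8 / 9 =0.89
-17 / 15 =-1.13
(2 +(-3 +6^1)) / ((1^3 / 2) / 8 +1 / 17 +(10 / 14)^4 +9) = 3265360 / 6126881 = 0.53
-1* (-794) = 794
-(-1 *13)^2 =-169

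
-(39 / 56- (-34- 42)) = -4295 / 56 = -76.70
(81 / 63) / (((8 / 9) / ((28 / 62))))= 81 / 124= 0.65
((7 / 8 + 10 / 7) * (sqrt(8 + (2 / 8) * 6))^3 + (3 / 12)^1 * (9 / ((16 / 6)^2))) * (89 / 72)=801 / 2048 + 72713 * sqrt(38) / 5376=83.77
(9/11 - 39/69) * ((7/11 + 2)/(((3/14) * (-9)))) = -25984/75141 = -0.35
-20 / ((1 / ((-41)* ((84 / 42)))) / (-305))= -500200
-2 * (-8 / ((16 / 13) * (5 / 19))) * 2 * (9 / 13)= 342 / 5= 68.40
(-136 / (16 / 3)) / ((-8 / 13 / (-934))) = -38702.62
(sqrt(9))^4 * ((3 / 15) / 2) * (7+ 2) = 729 / 10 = 72.90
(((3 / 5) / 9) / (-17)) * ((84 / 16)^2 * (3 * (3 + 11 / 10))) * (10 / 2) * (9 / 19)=-162729 / 51680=-3.15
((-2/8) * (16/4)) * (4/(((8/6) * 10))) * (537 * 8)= -6444/5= -1288.80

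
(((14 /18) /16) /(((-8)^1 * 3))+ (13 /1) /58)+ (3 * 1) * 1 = 322933 /100224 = 3.22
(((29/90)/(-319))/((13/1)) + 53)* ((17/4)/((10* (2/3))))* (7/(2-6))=-81170971/1372800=-59.13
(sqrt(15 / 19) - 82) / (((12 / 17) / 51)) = -5860.30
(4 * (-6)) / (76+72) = -6 / 37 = -0.16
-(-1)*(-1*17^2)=-289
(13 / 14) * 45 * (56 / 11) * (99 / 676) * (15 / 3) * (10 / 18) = 1125 / 13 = 86.54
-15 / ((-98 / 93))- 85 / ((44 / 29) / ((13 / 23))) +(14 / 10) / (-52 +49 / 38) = -8341058133 / 477780380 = -17.46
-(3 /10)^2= -9 /100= -0.09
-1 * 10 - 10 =-20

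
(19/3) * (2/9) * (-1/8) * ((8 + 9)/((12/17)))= -5491/1296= -4.24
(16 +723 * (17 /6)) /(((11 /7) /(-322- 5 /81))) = -423115.92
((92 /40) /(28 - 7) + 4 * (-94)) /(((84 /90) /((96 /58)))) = -947244 /1421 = -666.60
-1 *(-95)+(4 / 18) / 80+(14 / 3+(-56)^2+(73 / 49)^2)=2798701681 / 864360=3237.89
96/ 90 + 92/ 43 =2068/ 645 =3.21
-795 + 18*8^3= 8421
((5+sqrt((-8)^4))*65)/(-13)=-345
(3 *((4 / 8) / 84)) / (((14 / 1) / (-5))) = -5 / 784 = -0.01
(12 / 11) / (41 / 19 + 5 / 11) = 38 / 91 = 0.42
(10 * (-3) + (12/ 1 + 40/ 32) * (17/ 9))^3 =-5735339/ 46656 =-122.93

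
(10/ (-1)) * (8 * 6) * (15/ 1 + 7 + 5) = -12960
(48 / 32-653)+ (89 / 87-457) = -192701 / 174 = -1107.48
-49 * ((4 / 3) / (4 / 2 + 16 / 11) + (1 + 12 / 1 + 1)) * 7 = -281260 / 57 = -4934.39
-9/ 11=-0.82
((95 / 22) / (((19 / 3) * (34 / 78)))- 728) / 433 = -271687 / 161942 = -1.68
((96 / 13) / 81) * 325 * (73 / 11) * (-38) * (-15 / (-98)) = -5548000 / 4851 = -1143.68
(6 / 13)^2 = 36 / 169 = 0.21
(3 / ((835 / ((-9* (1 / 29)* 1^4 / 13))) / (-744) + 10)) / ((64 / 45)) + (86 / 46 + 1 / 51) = 1380059155 / 716477784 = 1.93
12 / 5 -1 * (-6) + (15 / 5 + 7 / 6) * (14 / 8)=1883 / 120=15.69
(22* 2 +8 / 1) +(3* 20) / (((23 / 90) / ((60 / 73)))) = 244.97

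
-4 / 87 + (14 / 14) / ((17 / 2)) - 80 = -79.93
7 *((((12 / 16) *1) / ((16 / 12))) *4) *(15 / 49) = 135 / 28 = 4.82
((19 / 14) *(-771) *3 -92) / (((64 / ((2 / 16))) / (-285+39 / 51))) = 6830485 / 3808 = 1793.72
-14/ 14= -1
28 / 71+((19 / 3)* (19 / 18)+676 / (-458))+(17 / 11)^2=849040409 / 106236306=7.99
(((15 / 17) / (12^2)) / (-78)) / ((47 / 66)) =-55 / 498576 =-0.00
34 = 34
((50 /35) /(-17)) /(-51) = 10 /6069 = 0.00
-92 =-92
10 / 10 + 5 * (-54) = -269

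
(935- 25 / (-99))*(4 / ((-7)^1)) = -370360 / 693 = -534.43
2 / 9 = 0.22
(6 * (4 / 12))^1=2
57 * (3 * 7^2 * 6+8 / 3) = 50426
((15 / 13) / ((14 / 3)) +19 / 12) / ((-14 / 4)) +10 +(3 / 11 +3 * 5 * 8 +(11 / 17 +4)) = 96055247 / 714714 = 134.40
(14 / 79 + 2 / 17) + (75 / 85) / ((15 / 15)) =93 / 79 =1.18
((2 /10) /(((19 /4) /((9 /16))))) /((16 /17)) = 153 /6080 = 0.03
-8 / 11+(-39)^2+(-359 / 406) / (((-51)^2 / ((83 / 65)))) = 1147872914203 / 755044290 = 1520.27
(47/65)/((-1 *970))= -47/63050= -0.00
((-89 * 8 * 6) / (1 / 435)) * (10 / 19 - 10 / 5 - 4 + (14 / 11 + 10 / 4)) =660632760 / 209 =3160922.30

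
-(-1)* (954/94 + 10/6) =11.82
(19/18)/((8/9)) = 19/16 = 1.19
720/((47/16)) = 11520/47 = 245.11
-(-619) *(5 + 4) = 5571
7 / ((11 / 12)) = 84 / 11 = 7.64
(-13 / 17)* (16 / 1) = -12.24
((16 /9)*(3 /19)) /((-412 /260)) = -1040 /5871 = -0.18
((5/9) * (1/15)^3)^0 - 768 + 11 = -756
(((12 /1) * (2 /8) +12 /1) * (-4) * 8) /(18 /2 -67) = 240 /29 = 8.28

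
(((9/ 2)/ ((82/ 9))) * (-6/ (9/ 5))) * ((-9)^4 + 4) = -886275/ 82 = -10808.23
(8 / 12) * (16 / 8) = 4 / 3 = 1.33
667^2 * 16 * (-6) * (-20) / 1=854186880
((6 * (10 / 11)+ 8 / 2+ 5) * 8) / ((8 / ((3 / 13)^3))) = 4293 / 24167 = 0.18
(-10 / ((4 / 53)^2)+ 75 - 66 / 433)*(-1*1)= 5822213 / 3464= 1680.78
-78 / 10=-39 / 5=-7.80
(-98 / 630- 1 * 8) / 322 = -367 / 14490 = -0.03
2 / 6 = 1 / 3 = 0.33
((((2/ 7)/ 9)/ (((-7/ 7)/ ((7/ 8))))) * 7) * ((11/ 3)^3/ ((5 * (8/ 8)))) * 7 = -65219/ 4860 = -13.42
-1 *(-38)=38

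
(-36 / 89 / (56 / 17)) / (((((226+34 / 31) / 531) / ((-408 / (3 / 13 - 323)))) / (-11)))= 3.99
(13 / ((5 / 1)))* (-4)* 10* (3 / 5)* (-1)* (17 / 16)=663 / 10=66.30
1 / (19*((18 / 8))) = 4 / 171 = 0.02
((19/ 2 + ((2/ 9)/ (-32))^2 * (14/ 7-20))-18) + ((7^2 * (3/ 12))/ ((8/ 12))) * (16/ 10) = 120379/ 5760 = 20.90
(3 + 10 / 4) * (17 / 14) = 187 / 28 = 6.68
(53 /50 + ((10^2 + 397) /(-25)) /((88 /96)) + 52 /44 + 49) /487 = 3251 /53570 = 0.06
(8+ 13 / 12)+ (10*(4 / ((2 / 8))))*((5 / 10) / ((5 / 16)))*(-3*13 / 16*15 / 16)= -6911 / 12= -575.92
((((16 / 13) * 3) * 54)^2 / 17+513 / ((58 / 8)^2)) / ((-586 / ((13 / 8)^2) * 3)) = -118204371 / 33512168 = -3.53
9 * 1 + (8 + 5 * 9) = 62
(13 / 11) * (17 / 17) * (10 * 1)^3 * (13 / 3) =169000 / 33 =5121.21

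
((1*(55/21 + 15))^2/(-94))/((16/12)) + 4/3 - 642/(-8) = 728729/9212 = 79.11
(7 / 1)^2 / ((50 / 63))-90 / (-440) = 68139 / 1100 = 61.94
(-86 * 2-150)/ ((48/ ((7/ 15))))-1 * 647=-234047/ 360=-650.13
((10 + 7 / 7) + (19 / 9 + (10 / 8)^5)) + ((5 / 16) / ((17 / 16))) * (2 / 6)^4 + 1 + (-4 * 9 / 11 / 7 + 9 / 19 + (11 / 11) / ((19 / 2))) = 35642614531 / 2062900224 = 17.28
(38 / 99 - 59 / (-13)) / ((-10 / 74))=-46879 / 1287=-36.43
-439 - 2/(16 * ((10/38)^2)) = -88161/200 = -440.80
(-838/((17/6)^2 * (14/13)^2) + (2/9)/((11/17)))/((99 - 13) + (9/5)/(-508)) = -319287469120/306226937709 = -1.04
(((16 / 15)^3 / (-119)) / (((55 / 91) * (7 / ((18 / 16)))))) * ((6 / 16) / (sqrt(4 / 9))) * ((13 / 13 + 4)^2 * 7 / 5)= -1248 / 23375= -0.05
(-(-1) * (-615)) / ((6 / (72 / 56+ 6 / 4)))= -7995 / 28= -285.54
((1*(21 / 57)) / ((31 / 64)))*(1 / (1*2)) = 0.38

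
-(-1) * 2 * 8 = 16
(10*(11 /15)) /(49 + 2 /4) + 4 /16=0.40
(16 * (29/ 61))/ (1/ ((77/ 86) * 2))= 35728/ 2623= 13.62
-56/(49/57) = -456/7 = -65.14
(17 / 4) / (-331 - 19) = -0.01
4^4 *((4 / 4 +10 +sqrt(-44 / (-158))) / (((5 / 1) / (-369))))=-1039104 / 5-94464 *sqrt(1738) / 395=-217790.78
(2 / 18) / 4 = 1 / 36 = 0.03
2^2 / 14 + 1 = 9 / 7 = 1.29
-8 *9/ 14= -5.14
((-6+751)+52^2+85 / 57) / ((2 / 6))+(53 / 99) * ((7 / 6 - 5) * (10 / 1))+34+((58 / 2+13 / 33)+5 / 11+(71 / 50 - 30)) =2924829053 / 282150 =10366.22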